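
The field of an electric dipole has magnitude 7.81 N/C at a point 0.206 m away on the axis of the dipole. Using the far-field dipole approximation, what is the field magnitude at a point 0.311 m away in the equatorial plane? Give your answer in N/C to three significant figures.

E ≈ 1.13 N/C

Dipole fields scale as 1/r³ in the far field.
The axial field is twice the equatorial field at the same r, so the geometry factor is 1/2.
E₂ = E₁ · (1/2) · (r₁/r₂)³ = 7.81 · 0.5 · (0.206/0.311)³.
(r₁/r₂)³ = (0.6624)³ = 0.2906.
E₂ ≈ 1.135 N/C.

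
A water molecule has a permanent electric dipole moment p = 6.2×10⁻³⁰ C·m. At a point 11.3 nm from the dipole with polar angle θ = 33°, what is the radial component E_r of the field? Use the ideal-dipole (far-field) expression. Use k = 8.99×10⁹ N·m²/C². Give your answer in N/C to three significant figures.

For a dipole, E_r = (2kp cosθ)/r³.
kp/r³ = (8.99×10⁹)(6.20×10⁻³⁰)/(1.13×10⁻⁸)³ = 3.863×10⁴ N/C.
E_r = 2·3.863×10⁴·cos33° = 6.479×10⁴ N/C.

E_r ≈ 6.48×10⁴ N/C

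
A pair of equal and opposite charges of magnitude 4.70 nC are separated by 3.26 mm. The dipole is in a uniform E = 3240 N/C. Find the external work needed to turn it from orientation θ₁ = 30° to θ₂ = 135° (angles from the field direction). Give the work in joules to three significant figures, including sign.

Dipole moment p = qd = (4.70×10⁻⁹ C)(0.00326 m) = 1.532×10⁻¹¹ C·m.
W_ext = ΔU = U(θ₂) − U(θ₁) = −pE cosθ₂ − (−pE cosθ₁) = pE(cosθ₁ − cosθ₂).
W = (1.532×10⁻¹¹)(3240)·(cos30° − cos135°) = (4.964×10⁻⁸)·(+1.5731) = 7.809×10⁻⁸ J.

W ≈ 7.81×10⁻⁸ J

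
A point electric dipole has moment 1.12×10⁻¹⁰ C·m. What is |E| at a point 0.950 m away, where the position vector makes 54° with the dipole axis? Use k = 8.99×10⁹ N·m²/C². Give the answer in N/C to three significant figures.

At angle θ the dipole field magnitude is E = (kp/r³)·√(1 + 3cos²θ).
kp/r³ = (8.99×10⁹)(1.12×10⁻¹⁰) / (0.950)³ = 1.174 N/C.
√(1 + 3cos²54°) = √(1 + 3·0.3455) = √2.0365 ≈ 1.4271.
E ≈ 1.174 × 1.427 = 1.676 N/C.

E ≈ 1.68 N/C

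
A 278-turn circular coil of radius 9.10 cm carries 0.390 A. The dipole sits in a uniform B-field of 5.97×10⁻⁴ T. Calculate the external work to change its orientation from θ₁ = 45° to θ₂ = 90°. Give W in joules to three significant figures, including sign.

m = NIA = NIπa² = 278·(0.390)·π·(0.0910)² = 2.821 A·m².
W_ext = ΔU = −mB cosθ₂ + mB cosθ₁ = mB(cosθ₁ − cosθ₂).
W = (2.821)(5.97×10⁻⁴)·(cos45° − cos90°) = (0.001684)·(+0.7071) = 0.001191 J.

W ≈ 0.00119 J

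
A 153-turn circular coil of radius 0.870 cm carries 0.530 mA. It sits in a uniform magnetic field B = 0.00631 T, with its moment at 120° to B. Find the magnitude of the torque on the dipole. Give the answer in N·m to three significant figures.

m = NIA = NIπa² = 153·(5.30×10⁻⁴)·π·(0.00870)² = 1.928×10⁻⁵ A·m².
Torque on a magnetic dipole: τ = mB sinθ.
τ = (1.928×10⁻⁵)(0.00631)·sin120° = 1.054×10⁻⁷ N·m.

τ ≈ 1.05×10⁻⁷ N·m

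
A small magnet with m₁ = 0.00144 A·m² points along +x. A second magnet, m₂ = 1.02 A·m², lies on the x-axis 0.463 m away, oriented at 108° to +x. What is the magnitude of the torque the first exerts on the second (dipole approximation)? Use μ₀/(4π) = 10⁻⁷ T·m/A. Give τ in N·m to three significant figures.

τ ≈ 2.81×10⁻⁹ N·m

Dipole B is on the axis of dipole A, so B₁ there is axial: B₁ = (μ₀/4π)·2m₁/r³ along +x.
B₁ = 2(10⁻⁷)(0.00144)/(0.463)³ = 2.902×10⁻⁹ T.
τ = m₂ B₁ sinθ.
τ = (1.02)(2.902×10⁻⁹)·sin108° = 2.815×10⁻⁹ N·m.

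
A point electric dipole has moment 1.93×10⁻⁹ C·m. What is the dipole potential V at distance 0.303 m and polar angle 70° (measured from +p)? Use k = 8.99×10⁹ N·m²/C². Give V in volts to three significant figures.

V ≈ 64.6 V

The dipole potential is V = kp cosθ / r².
V = (8.99×10⁹)(1.93×10⁻⁹)·cos70° / (0.303)² = 64.64 V.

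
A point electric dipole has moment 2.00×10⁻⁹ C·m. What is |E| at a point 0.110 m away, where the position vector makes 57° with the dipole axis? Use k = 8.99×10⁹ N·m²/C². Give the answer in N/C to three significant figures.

At angle θ the dipole field magnitude is E = (kp/r³)·√(1 + 3cos²θ).
kp/r³ = (8.99×10⁹)(2.00×10⁻⁹) / (0.110)³ = 1.351×10⁴ N/C.
√(1 + 3cos²57°) = √(1 + 3·0.2966) = √1.8899 ≈ 1.3747.
E ≈ 1.351×10⁴ × 1.375 = 1.857×10⁴ N/C.

E ≈ 1.86×10⁴ N/C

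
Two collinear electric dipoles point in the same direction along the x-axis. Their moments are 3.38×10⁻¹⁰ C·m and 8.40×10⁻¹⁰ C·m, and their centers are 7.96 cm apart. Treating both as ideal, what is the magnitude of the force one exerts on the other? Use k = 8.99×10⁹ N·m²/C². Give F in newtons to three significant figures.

F ≈ 3.81×10⁻⁴ N

On-axis field of dipole 1 at distance r: E = 2kp₁/r³. Force on dipole 2 is F = p₂·dE/dr (gradient along axis).
dE/dr = −6kp₁/r⁴, so |F| = 6kp₁p₂/r⁴ (attractive for aligned moments).
F = 6(8.99×10⁹)(3.38×10⁻¹⁰)(8.40×10⁻¹⁰)/(0.0796)⁴ = 3.815×10⁻⁴ N.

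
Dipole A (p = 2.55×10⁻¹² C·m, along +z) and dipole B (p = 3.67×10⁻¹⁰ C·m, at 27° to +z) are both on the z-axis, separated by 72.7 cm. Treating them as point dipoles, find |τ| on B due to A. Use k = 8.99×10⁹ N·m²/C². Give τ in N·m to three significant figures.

τ ≈ 1.99×10⁻¹¹ N·m

The second dipole sits on the axis of the first, so the field there is axial: E₁ = 2kp₁/r³ along +z.
E₁ = 2(8.99×10⁹)(2.55×10⁻¹²)/(0.727)³ = 0.1193 N/C.
Torque on the second dipole: τ = p₂ E₁ sinθ.
τ = (3.67×10⁻¹⁰)(0.1193)·sin27° = 1.988×10⁻¹¹ N·m.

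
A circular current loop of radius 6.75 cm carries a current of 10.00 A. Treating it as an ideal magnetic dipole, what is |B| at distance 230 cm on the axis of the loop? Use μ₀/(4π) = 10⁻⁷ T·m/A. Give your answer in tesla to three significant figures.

Magnetic moment m = IA = Iπa² = (10.0)·π·(0.0675)² = 0.1431 A·m².
On axis B = (μ₀/4π)·2m/r³.
B = 2·(10⁻⁷)·(0.1431) / (2.30)³ = 2.352×10⁻⁹ T.

B ≈ 2.35×10⁻⁹ T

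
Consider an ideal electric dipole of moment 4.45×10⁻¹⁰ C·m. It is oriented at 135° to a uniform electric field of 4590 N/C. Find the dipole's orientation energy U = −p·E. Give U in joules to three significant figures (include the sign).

U ≈ 1.44×10⁻⁶ J

U = −p·E = −pE cosθ.
U = −(4.45×10⁻¹⁰)(4590)·cos135° = 1.444×10⁻⁶ J.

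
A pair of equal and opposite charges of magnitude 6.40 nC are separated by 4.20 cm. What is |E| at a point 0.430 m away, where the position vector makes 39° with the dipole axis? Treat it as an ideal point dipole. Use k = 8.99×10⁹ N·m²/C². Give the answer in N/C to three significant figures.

Dipole moment p = qd = (6.40×10⁻⁹ C)(0.0420 m) = 2.688×10⁻¹⁰ C·m.
At angle θ the dipole field magnitude is E = (kp/r³)·√(1 + 3cos²θ).
kp/r³ = (8.99×10⁹)(2.688×10⁻¹⁰) / (0.430)³ = 30.39 N/C.
√(1 + 3cos²39°) = √(1 + 3·0.6040) = √2.8119 ≈ 1.6769.
E ≈ 30.39 × 1.677 = 50.97 N/C.

E ≈ 51.0 N/C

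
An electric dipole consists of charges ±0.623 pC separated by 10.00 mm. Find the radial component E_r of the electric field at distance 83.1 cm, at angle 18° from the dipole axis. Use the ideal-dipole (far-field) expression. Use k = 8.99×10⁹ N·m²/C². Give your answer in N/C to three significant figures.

Dipole moment p = qd = (6.23×10⁻¹³ C)(0.0100 m) = 6.23×10⁻¹⁵ C·m.
For a dipole, E_r = (2kp cosθ)/r³.
kp/r³ = (8.99×10⁹)(6.23×10⁻¹⁵)/(0.831)³ = 9.760×10⁻⁵ N/C.
E_r = 2·9.760×10⁻⁵·cos18° = 1.856×10⁻⁴ N/C.

E_r ≈ 1.86×10⁻⁴ N/C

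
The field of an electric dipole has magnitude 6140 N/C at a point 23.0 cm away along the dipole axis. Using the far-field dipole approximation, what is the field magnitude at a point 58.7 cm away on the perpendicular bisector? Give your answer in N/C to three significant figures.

Dipole fields scale as 1/r³ in the far field.
The axial field is twice the equatorial field at the same r, so the geometry factor is 1/2.
E₂ = E₁ · (1/2) · (r₁/r₂)³ = 6140 · 0.5 · (23.0/58.7)³.
(r₁/r₂)³ = (0.3918)³ = 0.06015.
E₂ ≈ 184.7 N/C.

E ≈ 185 N/C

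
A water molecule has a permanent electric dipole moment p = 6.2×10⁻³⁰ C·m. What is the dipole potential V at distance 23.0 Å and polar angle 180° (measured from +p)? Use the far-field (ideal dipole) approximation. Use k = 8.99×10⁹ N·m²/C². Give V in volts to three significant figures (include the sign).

The dipole potential is V = kp cosθ / r².
V = (8.99×10⁹)(6.20×10⁻³⁰)·cos180° / (2.30×10⁻⁹)² = -0.01054 V.

V ≈ -0.0105 V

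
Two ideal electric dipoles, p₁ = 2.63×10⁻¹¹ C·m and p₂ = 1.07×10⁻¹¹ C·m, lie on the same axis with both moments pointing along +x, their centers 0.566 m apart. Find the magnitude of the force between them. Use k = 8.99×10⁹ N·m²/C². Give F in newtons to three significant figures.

F ≈ 1.48×10⁻¹⁰ N

On-axis field of dipole 1 at distance r: E = 2kp₁/r³. Force on dipole 2 is F = p₂·dE/dr (gradient along axis).
dE/dr = −6kp₁/r⁴, so |F| = 6kp₁p₂/r⁴ (attractive for aligned moments).
F = 6(8.99×10⁹)(2.63×10⁻¹¹)(1.07×10⁻¹¹)/(0.566)⁴ = 1.479×10⁻¹⁰ N.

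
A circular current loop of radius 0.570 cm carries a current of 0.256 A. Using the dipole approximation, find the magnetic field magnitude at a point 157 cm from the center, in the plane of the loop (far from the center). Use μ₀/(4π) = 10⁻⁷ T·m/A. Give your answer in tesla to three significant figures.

Magnetic moment m = IA = Iπa² = (0.256)·π·(0.00570)² = 2.613×10⁻⁵ A·m².
In the equatorial plane B = (μ₀/4π)·m/r³ (half the axial value).
B = (10⁻⁷)·(2.613×10⁻⁵) / (1.57)³ = 6.752×10⁻¹³ T.

B ≈ 6.75×10⁻¹³ T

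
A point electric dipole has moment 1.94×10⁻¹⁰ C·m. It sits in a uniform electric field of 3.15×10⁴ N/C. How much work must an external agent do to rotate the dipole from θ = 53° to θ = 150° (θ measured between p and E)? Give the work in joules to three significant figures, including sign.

W_ext = ΔU = U(θ₂) − U(θ₁) = −pE cosθ₂ − (−pE cosθ₁) = pE(cosθ₁ − cosθ₂).
W = (1.94×10⁻¹⁰)(3.15×10⁴)·(cos53° − cos150°) = (6.111×10⁻⁶)·(+1.4678) = 8.970×10⁻⁶ J.

W ≈ 8.97×10⁻⁶ J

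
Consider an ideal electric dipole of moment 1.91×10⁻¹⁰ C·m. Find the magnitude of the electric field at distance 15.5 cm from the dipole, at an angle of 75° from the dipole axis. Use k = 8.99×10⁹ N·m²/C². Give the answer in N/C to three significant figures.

E ≈ 505 N/C

At angle θ the dipole field magnitude is E = (kp/r³)·√(1 + 3cos²θ).
kp/r³ = (8.99×10⁹)(1.91×10⁻¹⁰) / (0.155)³ = 461.1 N/C.
√(1 + 3cos²75°) = √(1 + 3·0.0670) = √1.2010 ≈ 1.0959.
E ≈ 461.1 × 1.096 = 505.3 N/C.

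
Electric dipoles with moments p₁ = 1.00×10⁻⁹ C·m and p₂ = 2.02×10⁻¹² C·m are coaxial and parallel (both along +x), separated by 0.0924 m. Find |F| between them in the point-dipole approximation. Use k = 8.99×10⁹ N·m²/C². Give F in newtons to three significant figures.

On-axis field of dipole 1 at distance r: E = 2kp₁/r³. Force on dipole 2 is F = p₂·dE/dr (gradient along axis).
dE/dr = −6kp₁/r⁴, so |F| = 6kp₁p₂/r⁴ (attractive for aligned moments).
F = 6(8.99×10⁹)(1.00×10⁻⁹)(2.02×10⁻¹²)/(0.0924)⁴ = 1.495×10⁻⁶ N.

F ≈ 1.49×10⁻⁶ N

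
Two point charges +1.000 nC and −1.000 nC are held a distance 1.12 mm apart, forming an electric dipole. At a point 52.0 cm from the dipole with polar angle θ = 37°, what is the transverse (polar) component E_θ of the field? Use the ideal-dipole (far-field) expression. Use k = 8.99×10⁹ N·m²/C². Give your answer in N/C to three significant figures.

E_θ ≈ 0.0431 N/C

Dipole moment p = qd = (1.00×10⁻⁹ C)(0.00112 m) = 1.12×10⁻¹² C·m.
For a dipole, E_θ = (kp sinθ)/r³.
kp/r³ = (8.99×10⁹)(1.12×10⁻¹²)/(0.520)³ = 0.07161 N/C.
E_θ = 0.07161·sin37° = 0.04310 N/C.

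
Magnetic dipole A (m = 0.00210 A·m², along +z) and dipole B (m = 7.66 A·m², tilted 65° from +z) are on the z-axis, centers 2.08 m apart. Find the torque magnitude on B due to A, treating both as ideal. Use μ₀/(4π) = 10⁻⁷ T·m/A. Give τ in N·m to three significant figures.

τ ≈ 3.24×10⁻¹⁰ N·m

Dipole B is on the axis of dipole A, so B₁ there is axial: B₁ = (μ₀/4π)·2m₁/r³ along +z.
B₁ = 2(10⁻⁷)(0.00210)/(2.08)³ = 4.667×10⁻¹¹ T.
τ = m₂ B₁ sinθ.
τ = (7.66)(4.667×10⁻¹¹)·sin65° = 3.240×10⁻¹⁰ N·m.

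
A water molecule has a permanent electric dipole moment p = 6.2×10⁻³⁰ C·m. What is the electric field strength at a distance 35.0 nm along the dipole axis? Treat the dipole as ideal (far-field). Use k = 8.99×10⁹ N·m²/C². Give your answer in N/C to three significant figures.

E ≈ 2600 N/C

On the dipole axis E = 2kp/r³.
E = 2·(8.99×10⁹)(6.20×10⁻³⁰) / (3.50×10⁻⁸)³ = 2600 N/C.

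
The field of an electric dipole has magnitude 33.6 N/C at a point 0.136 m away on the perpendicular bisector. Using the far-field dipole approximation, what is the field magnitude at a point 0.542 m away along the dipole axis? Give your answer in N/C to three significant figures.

E ≈ 1.06 N/C

Dipole fields scale as 1/r³ in the far field.
The axial field is twice the equatorial field at the same r, so the geometry factor is 2/1.
E₂ = E₁ · (2/1) · (r₁/r₂)³ = 33.6 · 2 · (0.136/0.542)³.
(r₁/r₂)³ = (0.2509)³ = 0.0158.
E₂ ≈ 1.062 N/C.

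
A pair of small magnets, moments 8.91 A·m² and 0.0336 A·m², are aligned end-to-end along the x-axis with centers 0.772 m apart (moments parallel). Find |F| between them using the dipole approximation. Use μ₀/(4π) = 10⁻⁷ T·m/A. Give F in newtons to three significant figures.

F ≈ 5.06×10⁻⁷ N

On-axis B of dipole 1: B = (μ₀/4π)·2m₁/r³. Force on dipole 2: F = m₂·dB/dr.
dB/dr = −(μ₀/4π)·6m₁/r⁴, so |F| = (μ₀/4π)·6m₁m₂/r⁴.
F = 6(10⁻⁷)(8.91)(0.0336)/(0.772)⁴ = 5.057×10⁻⁷ N.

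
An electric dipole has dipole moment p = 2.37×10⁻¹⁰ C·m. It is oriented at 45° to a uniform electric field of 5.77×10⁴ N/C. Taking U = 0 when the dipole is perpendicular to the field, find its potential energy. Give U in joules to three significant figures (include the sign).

U ≈ -9.67×10⁻⁶ J

U = −p·E = −pE cosθ.
U = −(2.37×10⁻¹⁰)(5.77×10⁴)·cos45° = -9.670×10⁻⁶ J.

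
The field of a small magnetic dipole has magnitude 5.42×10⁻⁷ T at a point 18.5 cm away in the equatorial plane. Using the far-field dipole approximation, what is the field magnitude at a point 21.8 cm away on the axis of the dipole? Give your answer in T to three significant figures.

B ≈ 6.62×10⁻⁷ T

Dipole fields scale as 1/r³ in the far field.
The axial field is twice the equatorial field at the same r, so the geometry factor is 2/1.
B₂ = B₁ · (2/1) · (r₁/r₂)³ = 5.42×10⁻⁷ · 2 · (18.5/21.8)³.
(r₁/r₂)³ = (0.8486)³ = 0.6111.
B₂ ≈ 6.625×10⁻⁷ T.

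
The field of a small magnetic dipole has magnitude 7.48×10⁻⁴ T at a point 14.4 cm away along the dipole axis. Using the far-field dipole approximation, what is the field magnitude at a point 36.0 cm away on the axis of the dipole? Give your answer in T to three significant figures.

Dipole fields scale as 1/r³ in the far field; the geometry is the same at both points.
B₂ = B₁ · (r₁/r₂)³ = 7.48×10⁻⁴ · (14.4/36.0)³.
(r₁/r₂)³ = (0.4)³ = 0.064.
B₂ ≈ 4.787×10⁻⁵ T.

B ≈ 4.79×10⁻⁵ T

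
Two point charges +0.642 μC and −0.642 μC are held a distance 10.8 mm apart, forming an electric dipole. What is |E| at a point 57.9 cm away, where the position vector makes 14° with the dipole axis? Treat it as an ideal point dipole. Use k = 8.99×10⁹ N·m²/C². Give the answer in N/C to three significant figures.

E ≈ 628 N/C

Dipole moment p = qd = (6.42×10⁻⁷ C)(0.0108 m) = 6.934×10⁻⁹ C·m.
At angle θ the dipole field magnitude is E = (kp/r³)·√(1 + 3cos²θ).
kp/r³ = (8.99×10⁹)(6.934×10⁻⁹) / (0.579)³ = 321.1 N/C.
√(1 + 3cos²14°) = √(1 + 3·0.9415) = √3.8244 ≈ 1.9556.
E ≈ 321.1 × 1.956 = 628.0 N/C.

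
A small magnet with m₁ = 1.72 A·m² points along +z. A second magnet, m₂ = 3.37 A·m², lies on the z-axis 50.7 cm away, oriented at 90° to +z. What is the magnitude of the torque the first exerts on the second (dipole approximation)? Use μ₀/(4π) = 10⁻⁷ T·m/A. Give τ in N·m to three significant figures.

Dipole B is on the axis of dipole A, so B₁ there is axial: B₁ = (μ₀/4π)·2m₁/r³ along +z.
B₁ = 2(10⁻⁷)(1.72)/(0.507)³ = 2.640×10⁻⁶ T.
τ = m₂ B₁ sinθ.
τ = (3.37)(2.640×10⁻⁶)·sin90° = 8.895×10⁻⁶ N·m.

τ ≈ 8.90×10⁻⁶ N·m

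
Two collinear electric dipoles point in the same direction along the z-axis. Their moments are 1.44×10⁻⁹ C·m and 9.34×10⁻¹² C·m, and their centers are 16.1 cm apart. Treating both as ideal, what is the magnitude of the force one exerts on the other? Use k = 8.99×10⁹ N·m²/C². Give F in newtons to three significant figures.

On-axis field of dipole 1 at distance r: E = 2kp₁/r³. Force on dipole 2 is F = p₂·dE/dr (gradient along axis).
dE/dr = −6kp₁/r⁴, so |F| = 6kp₁p₂/r⁴ (attractive for aligned moments).
F = 6(8.99×10⁹)(1.44×10⁻⁹)(9.34×10⁻¹²)/(0.161)⁴ = 1.080×10⁻⁶ N.

F ≈ 1.08×10⁻⁶ N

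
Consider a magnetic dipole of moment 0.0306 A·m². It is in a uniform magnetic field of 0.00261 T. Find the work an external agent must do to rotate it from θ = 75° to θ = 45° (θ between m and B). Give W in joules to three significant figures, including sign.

W ≈ -3.58×10⁻⁵ J

W_ext = ΔU = −mB cosθ₂ + mB cosθ₁ = mB(cosθ₁ − cosθ₂).
W = (0.0306)(0.00261)·(cos75° − cos45°) = (7.987×10⁻⁵)·(-0.4483) = -3.580×10⁻⁵ J.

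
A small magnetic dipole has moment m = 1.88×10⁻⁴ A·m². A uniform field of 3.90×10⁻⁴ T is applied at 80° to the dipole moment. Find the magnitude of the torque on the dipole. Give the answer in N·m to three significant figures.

τ ≈ 7.22×10⁻⁸ N·m

Torque on a magnetic dipole: τ = mB sinθ.
τ = (1.88×10⁻⁴)(3.90×10⁻⁴)·sin80° = 7.221×10⁻⁸ N·m.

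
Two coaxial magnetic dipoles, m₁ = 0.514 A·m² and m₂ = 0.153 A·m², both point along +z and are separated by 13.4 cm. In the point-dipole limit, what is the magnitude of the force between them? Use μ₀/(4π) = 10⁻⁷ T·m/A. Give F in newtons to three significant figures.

F ≈ 1.46×10⁻⁴ N

On-axis B of dipole 1: B = (μ₀/4π)·2m₁/r³. Force on dipole 2: F = m₂·dB/dr.
dB/dr = −(μ₀/4π)·6m₁/r⁴, so |F| = (μ₀/4π)·6m₁m₂/r⁴.
F = 6(10⁻⁷)(0.514)(0.153)/(0.134)⁴ = 1.463×10⁻⁴ N.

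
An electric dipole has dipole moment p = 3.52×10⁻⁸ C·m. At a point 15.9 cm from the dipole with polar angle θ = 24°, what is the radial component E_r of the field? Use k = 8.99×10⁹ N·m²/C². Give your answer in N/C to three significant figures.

For a dipole, E_r = (2kp cosθ)/r³.
kp/r³ = (8.99×10⁹)(3.52×10⁻⁸)/(0.159)³ = 7.872×10⁴ N/C.
E_r = 2·7.872×10⁴·cos24° = 1.438×10⁵ N/C.

E_r ≈ 1.44×10⁵ N/C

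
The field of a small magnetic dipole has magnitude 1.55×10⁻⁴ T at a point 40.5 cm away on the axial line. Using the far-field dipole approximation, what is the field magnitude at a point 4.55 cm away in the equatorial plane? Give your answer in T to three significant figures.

Dipole fields scale as 1/r³ in the far field.
The axial field is twice the equatorial field at the same r, so the geometry factor is 1/2.
B₂ = B₁ · (1/2) · (r₁/r₂)³ = 1.55×10⁻⁴ · 0.5 · (40.5/4.55)³.
(r₁/r₂)³ = (8.901)³ = 705.2.
B₂ ≈ 0.05466 T.

B ≈ 0.0547 T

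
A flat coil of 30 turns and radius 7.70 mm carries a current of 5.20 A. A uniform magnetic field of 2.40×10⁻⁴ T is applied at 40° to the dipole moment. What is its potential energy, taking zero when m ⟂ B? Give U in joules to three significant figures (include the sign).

U ≈ -5.34×10⁻⁶ J

m = NIA = NIπa² = 30·(5.20)·π·(0.00770)² = 0.02906 A·m².
U = −m·B = −mB cosθ.
U = −(0.02906)(2.40×10⁻⁴)·cos40° = -5.343×10⁻⁶ J.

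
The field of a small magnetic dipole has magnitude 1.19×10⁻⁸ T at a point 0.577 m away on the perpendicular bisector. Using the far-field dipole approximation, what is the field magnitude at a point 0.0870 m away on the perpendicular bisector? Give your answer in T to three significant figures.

B ≈ 3.47×10⁻⁶ T

Dipole fields scale as 1/r³ in the far field; the geometry is the same at both points.
B₂ = B₁ · (r₁/r₂)³ = 1.19×10⁻⁸ · (0.577/0.0870)³.
(r₁/r₂)³ = (6.632)³ = 291.7.
B₂ ≈ 3.471×10⁻⁶ T.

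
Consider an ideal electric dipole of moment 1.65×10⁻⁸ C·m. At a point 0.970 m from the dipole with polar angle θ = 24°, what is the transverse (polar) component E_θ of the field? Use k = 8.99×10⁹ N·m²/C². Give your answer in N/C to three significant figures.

For a dipole, E_θ = (kp sinθ)/r³.
kp/r³ = (8.99×10⁹)(1.65×10⁻⁸)/(0.970)³ = 162.5 N/C.
E_θ = 162.5·sin24° = 66.11 N/C.

E_θ ≈ 66.1 N/C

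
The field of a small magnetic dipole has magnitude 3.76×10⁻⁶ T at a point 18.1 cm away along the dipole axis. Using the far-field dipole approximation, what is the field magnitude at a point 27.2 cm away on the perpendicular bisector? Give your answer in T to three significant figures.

Dipole fields scale as 1/r³ in the far field.
The axial field is twice the equatorial field at the same r, so the geometry factor is 1/2.
B₂ = B₁ · (1/2) · (r₁/r₂)³ = 3.76×10⁻⁶ · 0.5 · (18.1/27.2)³.
(r₁/r₂)³ = (0.6654)³ = 0.2947.
B₂ ≈ 5.540×10⁻⁷ T.

B ≈ 5.54×10⁻⁷ T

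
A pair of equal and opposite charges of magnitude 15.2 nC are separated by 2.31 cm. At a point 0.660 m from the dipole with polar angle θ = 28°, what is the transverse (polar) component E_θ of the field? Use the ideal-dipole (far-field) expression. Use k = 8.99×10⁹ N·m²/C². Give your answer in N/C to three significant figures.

E_θ ≈ 5.15 N/C

Dipole moment p = qd = (1.52×10⁻⁸ C)(0.0231 m) = 3.511×10⁻¹⁰ C·m.
For a dipole, E_θ = (kp sinθ)/r³.
kp/r³ = (8.99×10⁹)(3.511×10⁻¹⁰)/(0.660)³ = 10.98 N/C.
E_θ = 10.98·sin28° = 5.154 N/C.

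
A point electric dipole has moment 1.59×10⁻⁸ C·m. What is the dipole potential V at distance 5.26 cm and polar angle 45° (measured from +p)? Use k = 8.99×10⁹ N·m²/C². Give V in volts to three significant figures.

The dipole potential is V = kp cosθ / r².
V = (8.99×10⁹)(1.59×10⁻⁸)·cos45° / (0.0526)² = 3.653×10⁴ V.

V ≈ 3.65×10⁴ V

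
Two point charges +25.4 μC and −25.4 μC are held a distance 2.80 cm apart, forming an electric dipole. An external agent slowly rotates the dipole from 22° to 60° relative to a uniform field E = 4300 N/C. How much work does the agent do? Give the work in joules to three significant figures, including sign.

Dipole moment p = qd = (2.54×10⁻⁵ C)(0.0280 m) = 7.112×10⁻⁷ C·m.
W_ext = ΔU = U(θ₂) − U(θ₁) = −pE cosθ₂ − (−pE cosθ₁) = pE(cosθ₁ − cosθ₂).
W = (7.112×10⁻⁷)(4300)·(cos22° − cos60°) = (0.003058)·(+0.4272) = 0.001306 J.

W ≈ 0.00131 J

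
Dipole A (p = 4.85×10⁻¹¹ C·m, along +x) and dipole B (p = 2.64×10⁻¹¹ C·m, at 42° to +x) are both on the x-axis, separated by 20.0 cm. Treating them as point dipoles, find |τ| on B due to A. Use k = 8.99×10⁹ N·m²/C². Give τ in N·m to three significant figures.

τ ≈ 1.93×10⁻⁹ N·m

The second dipole sits on the axis of the first, so the field there is axial: E₁ = 2kp₁/r³ along +x.
E₁ = 2(8.99×10⁹)(4.85×10⁻¹¹)/(0.200)³ = 109.0 N/C.
Torque on the second dipole: τ = p₂ E₁ sinθ.
τ = (2.64×10⁻¹¹)(109.0)·sin42° = 1.926×10⁻⁹ N·m.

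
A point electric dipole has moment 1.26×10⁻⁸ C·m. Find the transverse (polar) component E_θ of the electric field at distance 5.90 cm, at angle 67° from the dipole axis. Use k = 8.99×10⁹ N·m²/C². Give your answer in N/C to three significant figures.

E_θ ≈ 5.08×10⁵ N/C

For a dipole, E_θ = (kp sinθ)/r³.
kp/r³ = (8.99×10⁹)(1.26×10⁻⁸)/(0.0590)³ = 5.515×10⁵ N/C.
E_θ = 5.515×10⁵·sin67° = 5.077×10⁵ N/C.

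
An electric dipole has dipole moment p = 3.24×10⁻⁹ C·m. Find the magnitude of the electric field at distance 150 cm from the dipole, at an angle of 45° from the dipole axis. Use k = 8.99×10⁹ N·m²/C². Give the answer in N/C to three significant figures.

At angle θ the dipole field magnitude is E = (kp/r³)·√(1 + 3cos²θ).
kp/r³ = (8.99×10⁹)(3.24×10⁻⁹) / (1.50)³ = 8.630 N/C.
√(1 + 3cos²45°) = √(1 + 3·0.5000) = √2.5000 ≈ 1.5811.
E ≈ 8.630 × 1.581 = 13.65 N/C.

E ≈ 13.6 N/C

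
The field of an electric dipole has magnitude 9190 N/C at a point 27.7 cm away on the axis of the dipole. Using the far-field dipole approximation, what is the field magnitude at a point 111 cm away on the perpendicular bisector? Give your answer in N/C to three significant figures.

Dipole fields scale as 1/r³ in the far field.
The axial field is twice the equatorial field at the same r, so the geometry factor is 1/2.
E₂ = E₁ · (1/2) · (r₁/r₂)³ = 9190 · 0.5 · (27.7/111)³.
(r₁/r₂)³ = (0.2495)³ = 0.01554.
E₂ ≈ 71.41 N/C.

E ≈ 71.4 N/C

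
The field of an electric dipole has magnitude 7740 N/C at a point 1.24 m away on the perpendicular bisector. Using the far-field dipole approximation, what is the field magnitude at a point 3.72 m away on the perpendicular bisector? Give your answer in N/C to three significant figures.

Dipole fields scale as 1/r³ in the far field; the geometry is the same at both points.
E₂ = E₁ · (r₁/r₂)³ = 7740 · (1.24/3.72)³.
(r₁/r₂)³ = (0.3333)³ = 0.03704.
E₂ ≈ 286.7 N/C.

E ≈ 287 N/C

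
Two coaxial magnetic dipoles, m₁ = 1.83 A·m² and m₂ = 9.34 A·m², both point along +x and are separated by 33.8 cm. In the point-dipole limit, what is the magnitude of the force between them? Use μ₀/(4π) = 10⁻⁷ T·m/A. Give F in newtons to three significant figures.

F ≈ 7.86×10⁻⁴ N

On-axis B of dipole 1: B = (μ₀/4π)·2m₁/r³. Force on dipole 2: F = m₂·dB/dr.
dB/dr = −(μ₀/4π)·6m₁/r⁴, so |F| = (μ₀/4π)·6m₁m₂/r⁴.
F = 6(10⁻⁷)(1.83)(9.34)/(0.338)⁴ = 7.857×10⁻⁴ N.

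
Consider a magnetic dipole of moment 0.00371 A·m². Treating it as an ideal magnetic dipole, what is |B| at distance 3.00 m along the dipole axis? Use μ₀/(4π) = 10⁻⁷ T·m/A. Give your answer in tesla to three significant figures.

On axis B = (μ₀/4π)·2m/r³.
B = 2·(10⁻⁷)·(0.00371) / (3.00)³ = 2.748×10⁻¹¹ T.

B ≈ 2.75×10⁻¹¹ T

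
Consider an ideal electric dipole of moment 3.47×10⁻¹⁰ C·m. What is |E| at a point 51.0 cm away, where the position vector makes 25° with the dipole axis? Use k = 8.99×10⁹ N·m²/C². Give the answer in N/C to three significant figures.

At angle θ the dipole field magnitude is E = (kp/r³)·√(1 + 3cos²θ).
kp/r³ = (8.99×10⁹)(3.47×10⁻¹⁰) / (0.510)³ = 23.52 N/C.
√(1 + 3cos²25°) = √(1 + 3·0.8214) = √3.4642 ≈ 1.8612.
E ≈ 23.52 × 1.861 = 43.77 N/C.

E ≈ 43.8 N/C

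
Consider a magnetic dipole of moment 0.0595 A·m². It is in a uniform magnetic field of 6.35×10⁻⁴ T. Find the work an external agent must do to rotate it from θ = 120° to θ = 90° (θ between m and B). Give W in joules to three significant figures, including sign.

W ≈ -1.89×10⁻⁵ J

W_ext = ΔU = −mB cosθ₂ + mB cosθ₁ = mB(cosθ₁ − cosθ₂).
W = (0.0595)(6.35×10⁻⁴)·(cos120° − cos90°) = (3.778×10⁻⁵)·(-0.5000) = -1.889×10⁻⁵ J.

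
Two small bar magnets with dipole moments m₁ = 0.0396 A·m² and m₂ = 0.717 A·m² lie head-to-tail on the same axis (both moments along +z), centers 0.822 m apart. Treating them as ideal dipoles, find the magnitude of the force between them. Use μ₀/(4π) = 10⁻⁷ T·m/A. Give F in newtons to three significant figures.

F ≈ 3.73×10⁻⁸ N

On-axis B of dipole 1: B = (μ₀/4π)·2m₁/r³. Force on dipole 2: F = m₂·dB/dr.
dB/dr = −(μ₀/4π)·6m₁/r⁴, so |F| = (μ₀/4π)·6m₁m₂/r⁴.
F = 6(10⁻⁷)(0.0396)(0.717)/(0.822)⁴ = 3.731×10⁻⁸ N.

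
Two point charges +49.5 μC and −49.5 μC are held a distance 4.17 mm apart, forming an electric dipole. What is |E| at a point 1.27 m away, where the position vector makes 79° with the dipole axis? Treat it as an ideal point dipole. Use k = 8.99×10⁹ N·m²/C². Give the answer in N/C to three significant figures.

Dipole moment p = qd = (4.95×10⁻⁵ C)(0.00417 m) = 2.064×10⁻⁷ C·m.
At angle θ the dipole field magnitude is E = (kp/r³)·√(1 + 3cos²θ).
kp/r³ = (8.99×10⁹)(2.064×10⁻⁷) / (1.27)³ = 905.9 N/C.
√(1 + 3cos²79°) = √(1 + 3·0.0364) = √1.1092 ≈ 1.0532.
E ≈ 905.9 × 1.053 = 954.0 N/C.

E ≈ 954 N/C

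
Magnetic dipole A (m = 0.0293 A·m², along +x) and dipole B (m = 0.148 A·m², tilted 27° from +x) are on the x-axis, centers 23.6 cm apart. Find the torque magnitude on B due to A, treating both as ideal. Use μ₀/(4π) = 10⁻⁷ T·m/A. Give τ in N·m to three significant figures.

Dipole B is on the axis of dipole A, so B₁ there is axial: B₁ = (μ₀/4π)·2m₁/r³ along +x.
B₁ = 2(10⁻⁷)(0.0293)/(0.236)³ = 4.458×10⁻⁷ T.
τ = m₂ B₁ sinθ.
τ = (0.148)(4.458×10⁻⁷)·sin27° = 2.996×10⁻⁸ N·m.

τ ≈ 3.00×10⁻⁸ N·m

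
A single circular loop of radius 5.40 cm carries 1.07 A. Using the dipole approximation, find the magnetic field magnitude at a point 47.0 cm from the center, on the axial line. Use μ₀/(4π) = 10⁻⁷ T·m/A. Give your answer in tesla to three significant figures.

Magnetic moment m = IA = Iπa² = (1.07)·π·(0.0540)² = 0.009802 A·m².
On axis B = (μ₀/4π)·2m/r³.
B = 2·(10⁻⁷)·(0.009802) / (0.470)³ = 1.888×10⁻⁸ T.

B ≈ 1.89×10⁻⁸ T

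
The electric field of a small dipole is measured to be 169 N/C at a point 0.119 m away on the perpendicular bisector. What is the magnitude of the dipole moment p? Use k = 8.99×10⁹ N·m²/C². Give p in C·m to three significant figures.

p ≈ 3.17×10⁻¹¹ C·m

In the equatorial plane E = kp/r³, so p = Er³/(k).
p = (169)·(0.119)³ / (8.99×10⁹) = 3.168×10⁻¹¹ C·m.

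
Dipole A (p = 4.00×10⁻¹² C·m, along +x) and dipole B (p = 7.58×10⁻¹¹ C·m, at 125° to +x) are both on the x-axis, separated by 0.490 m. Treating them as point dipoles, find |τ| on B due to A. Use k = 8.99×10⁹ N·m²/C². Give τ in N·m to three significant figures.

The second dipole sits on the axis of the first, so the field there is axial: E₁ = 2kp₁/r³ along +x.
E₁ = 2(8.99×10⁹)(4.00×10⁻¹²)/(0.490)³ = 0.6113 N/C.
Torque on the second dipole: τ = p₂ E₁ sinθ.
τ = (7.58×10⁻¹¹)(0.6113)·sin125° = 3.796×10⁻¹¹ N·m.

τ ≈ 3.80×10⁻¹¹ N·m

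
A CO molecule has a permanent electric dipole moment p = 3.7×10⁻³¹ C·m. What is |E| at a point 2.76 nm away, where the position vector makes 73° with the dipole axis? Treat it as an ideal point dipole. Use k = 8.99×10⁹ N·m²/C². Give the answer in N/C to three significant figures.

At angle θ the dipole field magnitude is E = (kp/r³)·√(1 + 3cos²θ).
kp/r³ = (8.99×10⁹)(3.70×10⁻³¹) / (2.76×10⁻⁹)³ = 1.582×10⁵ N/C.
√(1 + 3cos²73°) = √(1 + 3·0.0855) = √1.2564 ≈ 1.1209.
E ≈ 1.582×10⁵ × 1.121 = 1.773×10⁵ N/C.

E ≈ 1.77×10⁵ N/C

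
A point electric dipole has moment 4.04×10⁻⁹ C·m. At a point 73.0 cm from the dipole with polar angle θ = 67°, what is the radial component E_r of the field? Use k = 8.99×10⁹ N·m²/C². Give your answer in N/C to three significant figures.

For a dipole, E_r = (2kp cosθ)/r³.
kp/r³ = (8.99×10⁹)(4.04×10⁻⁹)/(0.730)³ = 93.36 N/C.
E_r = 2·93.36·cos67° = 72.96 N/C.

E_r ≈ 73.0 N/C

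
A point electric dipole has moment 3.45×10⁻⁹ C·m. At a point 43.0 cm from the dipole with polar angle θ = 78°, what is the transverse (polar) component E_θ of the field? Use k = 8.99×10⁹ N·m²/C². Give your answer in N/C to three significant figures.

E_θ ≈ 382 N/C

For a dipole, E_θ = (kp sinθ)/r³.
kp/r³ = (8.99×10⁹)(3.45×10⁻⁹)/(0.430)³ = 390.1 N/C.
E_θ = 390.1·sin78° = 381.6 N/C.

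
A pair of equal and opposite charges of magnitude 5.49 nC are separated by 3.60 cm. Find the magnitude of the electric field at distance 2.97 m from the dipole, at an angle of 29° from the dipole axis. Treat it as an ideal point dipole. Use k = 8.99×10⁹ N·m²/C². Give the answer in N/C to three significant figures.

E ≈ 0.123 N/C

Dipole moment p = qd = (5.49×10⁻⁹ C)(0.0360 m) = 1.976×10⁻¹⁰ C·m.
At angle θ the dipole field magnitude is E = (kp/r³)·√(1 + 3cos²θ).
kp/r³ = (8.99×10⁹)(1.976×10⁻¹⁰) / (2.97)³ = 0.06781 N/C.
√(1 + 3cos²29°) = √(1 + 3·0.7650) = √3.2949 ≈ 1.8152.
E ≈ 0.06781 × 1.815 = 0.1231 N/C.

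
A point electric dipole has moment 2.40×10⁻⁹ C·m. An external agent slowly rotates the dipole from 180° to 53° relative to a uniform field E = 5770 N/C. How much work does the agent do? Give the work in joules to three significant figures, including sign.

W ≈ -2.22×10⁻⁵ J

W_ext = ΔU = U(θ₂) − U(θ₁) = −pE cosθ₂ − (−pE cosθ₁) = pE(cosθ₁ − cosθ₂).
W = (2.40×10⁻⁹)(5770)·(cos180° − cos53°) = (1.385×10⁻⁵)·(-1.6018) = -2.218×10⁻⁵ J.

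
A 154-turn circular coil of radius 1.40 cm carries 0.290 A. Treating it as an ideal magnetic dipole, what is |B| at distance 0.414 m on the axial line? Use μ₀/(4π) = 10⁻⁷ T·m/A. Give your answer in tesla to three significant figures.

B ≈ 7.75×10⁻⁸ T

m = NIA = NIπa² = 154·(0.290)·π·(0.0140)² = 0.0275 A·m².
On axis B = (μ₀/4π)·2m/r³.
B = 2·(10⁻⁷)·(0.0275) / (0.414)³ = 7.751×10⁻⁸ T.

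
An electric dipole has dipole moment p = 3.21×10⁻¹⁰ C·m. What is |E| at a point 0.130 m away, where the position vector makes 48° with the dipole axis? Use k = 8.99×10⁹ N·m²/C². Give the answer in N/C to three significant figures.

At angle θ the dipole field magnitude is E = (kp/r³)·√(1 + 3cos²θ).
kp/r³ = (8.99×10⁹)(3.21×10⁻¹⁰) / (0.130)³ = 1314 N/C.
√(1 + 3cos²48°) = √(1 + 3·0.4477) = √2.3432 ≈ 1.5308.
E ≈ 1314 × 1.531 = 2011 N/C.

E ≈ 2010 N/C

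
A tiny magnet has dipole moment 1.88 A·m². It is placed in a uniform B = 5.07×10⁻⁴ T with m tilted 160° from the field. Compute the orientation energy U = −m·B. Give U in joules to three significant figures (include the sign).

U = −m·B = −mB cosθ.
U = −(1.88)(5.07×10⁻⁴)·cos160° = 8.957×10⁻⁴ J.

U ≈ 8.96×10⁻⁴ J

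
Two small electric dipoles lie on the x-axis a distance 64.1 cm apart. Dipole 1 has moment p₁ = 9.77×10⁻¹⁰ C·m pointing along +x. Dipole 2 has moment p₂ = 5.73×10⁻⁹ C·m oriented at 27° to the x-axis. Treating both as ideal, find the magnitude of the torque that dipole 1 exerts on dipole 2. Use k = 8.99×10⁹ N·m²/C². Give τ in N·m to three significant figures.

The second dipole sits on the axis of the first, so the field there is axial: E₁ = 2kp₁/r³ along +x.
E₁ = 2(8.99×10⁹)(9.77×10⁻¹⁰)/(0.641)³ = 66.70 N/C.
Torque on the second dipole: τ = p₂ E₁ sinθ.
τ = (5.73×10⁻⁹)(66.70)·sin27° = 1.735×10⁻⁷ N·m.

τ ≈ 1.74×10⁻⁷ N·m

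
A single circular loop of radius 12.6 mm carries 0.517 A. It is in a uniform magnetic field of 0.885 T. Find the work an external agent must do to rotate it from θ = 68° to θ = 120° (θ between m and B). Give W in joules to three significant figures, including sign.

Magnetic moment m = IA = Iπa² = (0.517)·π·(0.0126)² = 2.579×10⁻⁴ A·m².
W_ext = ΔU = −mB cosθ₂ + mB cosθ₁ = mB(cosθ₁ − cosθ₂).
W = (2.579×10⁻⁴)(0.885)·(cos68° − cos120°) = (2.282×10⁻⁴)·(+0.8746) = 1.996×10⁻⁴ J.

W ≈ 2.00×10⁻⁴ J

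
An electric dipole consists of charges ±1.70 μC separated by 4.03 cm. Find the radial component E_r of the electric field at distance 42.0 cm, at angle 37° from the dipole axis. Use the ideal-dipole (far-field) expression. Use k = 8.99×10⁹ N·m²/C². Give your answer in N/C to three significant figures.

Dipole moment p = qd = (1.70×10⁻⁶ C)(0.0403 m) = 6.851×10⁻⁸ C·m.
For a dipole, E_r = (2kp cosθ)/r³.
kp/r³ = (8.99×10⁹)(6.851×10⁻⁸)/(0.420)³ = 8313 N/C.
E_r = 2·8313·cos37° = 1.328×10⁴ N/C.

E_r ≈ 1.33×10⁴ N/C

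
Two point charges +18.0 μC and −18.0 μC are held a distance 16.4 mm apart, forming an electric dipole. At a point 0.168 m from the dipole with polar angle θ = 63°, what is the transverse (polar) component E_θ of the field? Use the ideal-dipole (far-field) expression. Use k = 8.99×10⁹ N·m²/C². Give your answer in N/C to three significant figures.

Dipole moment p = qd = (1.80×10⁻⁵ C)(0.0164 m) = 2.952×10⁻⁷ C·m.
For a dipole, E_θ = (kp sinθ)/r³.
kp/r³ = (8.99×10⁹)(2.952×10⁻⁷)/(0.168)³ = 5.597×10⁵ N/C.
E_θ = 5.597×10⁵·sin63° = 4.987×10⁵ N/C.

E_θ ≈ 4.99×10⁵ N/C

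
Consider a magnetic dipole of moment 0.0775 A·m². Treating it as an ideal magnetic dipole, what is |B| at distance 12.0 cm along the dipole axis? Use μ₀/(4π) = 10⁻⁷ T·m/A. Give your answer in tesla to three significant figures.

On axis B = (μ₀/4π)·2m/r³.
B = 2·(10⁻⁷)·(0.0775) / (0.120)³ = 8.970×10⁻⁶ T.

B ≈ 8.97×10⁻⁶ T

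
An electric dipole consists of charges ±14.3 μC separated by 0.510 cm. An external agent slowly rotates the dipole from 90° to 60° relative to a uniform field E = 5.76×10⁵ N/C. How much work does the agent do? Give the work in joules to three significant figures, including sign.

Dipole moment p = qd = (1.43×10⁻⁵ C)(0.00510 m) = 7.293×10⁻⁸ C·m.
W_ext = ΔU = U(θ₂) − U(θ₁) = −pE cosθ₂ − (−pE cosθ₁) = pE(cosθ₁ − cosθ₂).
W = (7.293×10⁻⁸)(5.76×10⁵)·(cos90° − cos60°) = (0.04201)·(-0.5000) = -0.02100 J.

W ≈ -0.0210 J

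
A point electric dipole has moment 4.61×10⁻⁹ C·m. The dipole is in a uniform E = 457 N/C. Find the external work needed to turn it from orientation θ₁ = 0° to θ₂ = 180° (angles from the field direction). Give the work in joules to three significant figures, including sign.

W ≈ 4.21×10⁻⁶ J

W_ext = ΔU = U(θ₂) − U(θ₁) = −pE cosθ₂ − (−pE cosθ₁) = pE(cosθ₁ − cosθ₂).
W = (4.61×10⁻⁹)(457)·(cos0° − cos180°) = (2.107×10⁻⁶)·(+2.0000) = 4.214×10⁻⁶ J.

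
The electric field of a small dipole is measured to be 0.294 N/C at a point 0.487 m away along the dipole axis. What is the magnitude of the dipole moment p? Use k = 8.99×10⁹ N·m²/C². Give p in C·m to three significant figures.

On axis E = 2kp/r³, so p = Er³/(2k).
p = (0.294)·(0.487)³ / (2·8.99×10⁹) = 1.889×10⁻¹² C·m.

p ≈ 1.89×10⁻¹² C·m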